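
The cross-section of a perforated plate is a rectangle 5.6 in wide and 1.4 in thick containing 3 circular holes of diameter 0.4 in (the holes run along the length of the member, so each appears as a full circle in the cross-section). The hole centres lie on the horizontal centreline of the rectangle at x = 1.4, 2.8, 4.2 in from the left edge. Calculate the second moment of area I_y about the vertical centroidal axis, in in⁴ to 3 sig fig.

I_y ≈ 20.0 in⁴

Break the section into simple shapes (no overlaps), measuring from the bottom-left corner of the bounding box.
Plate: 5.6 × 1.4, A = 7.84 in², x = 2.8 in, Ī = 20.489 in⁴.
Hole 1 (subtracted): ⌀0.4, A = 0.12566 in², x = 1.4 in, Ī = 0.0012566 in⁴.
Hole 2 (subtracted): ⌀0.4, A = 0.12566 in², x = 2.8 in, Ī = 0.0012566 in⁴.
Hole 3 (subtracted): ⌀0.4, A = 0.12566 in², x = 4.2 in, Ī = 0.0012566 in⁴.
By symmetry the centroid is at mid-width, x̄ = 2.8 in.
Transfer each piece to the vertical centroidal axis using Ī + A·d² with d = x − 2.8:
  plate: d = 0 in → contributes +20.489 in⁴
  hole 1: d = -1.4 in → contributes −0.24756 in⁴
  hole 2: d = 0 in → contributes −0.0012566 in⁴
  hole 3: d = 1.4 in → contributes −0.24756 in⁴
Total I = 19.992 in⁴.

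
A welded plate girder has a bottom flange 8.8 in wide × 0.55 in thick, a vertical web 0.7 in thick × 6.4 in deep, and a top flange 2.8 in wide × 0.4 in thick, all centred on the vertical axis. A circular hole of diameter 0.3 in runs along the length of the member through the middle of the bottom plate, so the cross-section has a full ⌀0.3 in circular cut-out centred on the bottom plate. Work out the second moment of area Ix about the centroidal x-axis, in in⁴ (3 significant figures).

Split into non-overlapping primitives; take the origin at the lower-left of the bounding box.
Bottom plate: 8.8 × 0.55, A = 4.84 in², y = 0.275 in, Ī = 0.12201 in⁴.
Web plate: 0.7 × 6.4, A = 4.48 in², y = 3.75 in, Ī = 15.292 in⁴.
Top plate: 2.8 × 0.4, A = 1.12 in², y = 7.15 in, Ī = 0.014933 in⁴.
Hole (subtracted): ⌀0.3, A = 0.070686 in², y = 0.275 in, Ī = 0.00039761 in⁴.
Centroid: ȳ = ΣA·y / ΣA = 2.5189 in.
Transfer each piece to the centroidal x-axis using Ī + A·d² with d = y − 2.5189:
  bottom plate: d = -2.2439 in → contributes +24.492 in⁴
  web plate: d = 1.2311 in → contributes +22.081 in⁴
  top plate: d = 4.6311 in → contributes +24.035 in⁴
  hole: d = -2.2439 in → contributes −0.35632 in⁴
Total I = 70.253 in⁴.

Ix ≈ 70.3 in⁴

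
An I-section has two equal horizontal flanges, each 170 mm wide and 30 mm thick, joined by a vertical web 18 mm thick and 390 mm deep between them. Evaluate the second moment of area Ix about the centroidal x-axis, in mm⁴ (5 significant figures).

Ix ≈ 5.3956 × 10⁸ mm⁴

Decompose the section into non-overlapping parts with the origin at the bottom-left of its bounding rectangle.
Bottom flange: 170 × 30, A = 5 100 mm², y = 15 mm, Ī = 382 500 mm⁴.
Web: 18 × 390, A = 7 020 mm², y = 225 mm, Ī = 88 978 500 mm⁴.
Top flange: 170 × 30, A = 5 100 mm², y = 435 mm, Ī = 382 500 mm⁴.
By symmetry the centroid is at mid-height, ȳ = 225 mm.
Transfer each piece to the centroidal x-axis using Ī + A·d² with d = y − 225:
  bottom flange: d = -210 mm → contributes +225 292 500 mm⁴
  web: d = 0 mm → contributes +88 978 500 mm⁴
  top flange: d = 210 mm → contributes +225 292 500 mm⁴
Total I = 539 563 500 mm⁴.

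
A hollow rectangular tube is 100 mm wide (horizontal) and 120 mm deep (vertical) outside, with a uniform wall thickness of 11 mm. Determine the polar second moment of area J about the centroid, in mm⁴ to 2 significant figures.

J ≈ 1.4 × 10⁷ mm⁴

Split into non-overlapping primitives; take the origin at the lower-left of the bounding box.
Outer rectangle: 100 × 120, A = 12 000 mm², y = 60 mm, Ī = 14 400 000 mm⁴.
Inner void (subtracted): 78 × 98, A = 7 644 mm², y = 60 mm, Ī = 6 117 748 mm⁴.
By symmetry the centroid is at mid-height, ȳ = 60 mm.
All pieces are centred on the centroidal x-axis, so I = ΣĪ (holes subtracted) = 8 282 252 mm⁴.
Repeating about the centroidal y-axis gives I_y = 6 124 492 mm⁴.
Polar second moment: J = I_x + I_y = 14 406 744 mm⁴.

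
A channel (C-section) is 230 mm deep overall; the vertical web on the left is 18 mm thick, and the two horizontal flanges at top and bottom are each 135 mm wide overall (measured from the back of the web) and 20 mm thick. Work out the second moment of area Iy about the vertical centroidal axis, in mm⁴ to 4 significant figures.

Iy ≈ 1.546 × 10⁷ mm⁴

Split into non-overlapping primitives; take the origin at the lower-left of the bounding box.
Web: 18 × 230, A = 4 140 mm², x = 9 mm, Ī = 111 780 mm⁴.
Top flange (beyond web): 117 × 20, A = 2 340 mm², x = 76.5 mm, Ī = 2 669 355 mm⁴.
Bottom flange (beyond web): 117 × 20, A = 2 340 mm², x = 76.5 mm, Ī = 2 669 355 mm⁴.
Centroid: x̄ = ΣA·x / ΣA = 44.8163 mm.
Transfer each piece to the vertical centroidal axis using Ī + A·d² with d = x − 44.8163:
  web: d = -35.8163 mm → contributes +5 422 610 mm⁴
  top flange (beyond web): d = 31.6837 mm → contributes +5 018 376 mm⁴
  bottom flange (beyond web): d = 31.6837 mm → contributes +5 018 376 mm⁴
Total I = 15 459 362 mm⁴.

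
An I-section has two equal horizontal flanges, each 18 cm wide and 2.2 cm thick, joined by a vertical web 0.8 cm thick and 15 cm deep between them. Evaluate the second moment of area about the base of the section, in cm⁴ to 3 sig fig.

Break the section into simple shapes (no overlaps), measuring from the bottom-left corner of the bounding box.
Bottom flange: 18 × 2.2, A = 39.6 cm², y = 1.1 cm, Ī = 15.972 cm⁴.
Web: 0.8 × 15, A = 12 cm², y = 9.7 cm, Ī = 225 cm⁴.
Top flange: 18 × 2.2, A = 39.6 cm², y = 18.3 cm, Ī = 15.972 cm⁴.
Transfer each piece to the base of the section using Ī + A·d² with d = y − 0:
  bottom flange: d = 1.1 cm → contributes +63.888 cm⁴
  web: d = 9.7 cm → contributes +1354.1 cm⁴
  top flange: d = 18.3 cm → contributes +13 278 cm⁴
Total I = 14 696 cm⁴.

I_base ≈ 1.47 × 10⁴ cm⁴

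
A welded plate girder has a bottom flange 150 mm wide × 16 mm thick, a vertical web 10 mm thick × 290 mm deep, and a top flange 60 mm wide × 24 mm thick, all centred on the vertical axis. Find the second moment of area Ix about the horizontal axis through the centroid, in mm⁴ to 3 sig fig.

Decompose the section into non-overlapping parts with the origin at the bottom-left of its bounding rectangle.
Bottom plate: 150 × 16, A = 2 400 mm², y = 8 mm, Ī = 51 200 mm⁴.
Web plate: 10 × 290, A = 2 900 mm², y = 161 mm, Ī = 20 324 167 mm⁴.
Top plate: 60 × 24, A = 1 440 mm², y = 318 mm, Ī = 69 120 mm⁴.
Centroid: ȳ = ΣA·y / ΣA = 140.06 mm.
Transfer each piece to the horizontal axis through the centroid using Ī + A·d² with d = y − 140.06:
  bottom plate: d = -132.06 mm → contributes +41 908 292 mm⁴
  web plate: d = 20.938 mm → contributes +21 595 488 mm⁴
  top plate: d = 177.94 mm → contributes +45 662 141 mm⁴
Total I = 109 165 920 mm⁴.

Ix ≈ 1.09 × 10⁸ mm⁴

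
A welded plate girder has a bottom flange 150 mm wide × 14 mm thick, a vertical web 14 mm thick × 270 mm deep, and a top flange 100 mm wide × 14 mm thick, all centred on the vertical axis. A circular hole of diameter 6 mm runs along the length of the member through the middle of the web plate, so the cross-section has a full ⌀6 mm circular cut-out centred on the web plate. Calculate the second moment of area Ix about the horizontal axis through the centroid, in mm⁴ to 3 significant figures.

Decompose the section into non-overlapping parts with the origin at the bottom-left of its bounding rectangle.
Bottom plate: 150 × 14, A = 2 100 mm², y = 7 mm, Ī = 34 300 mm⁴.
Web plate: 14 × 270, A = 3 780 mm², y = 149 mm, Ī = 22 963 500 mm⁴.
Top plate: 100 × 14, A = 1 400 mm², y = 291 mm, Ī = 22 867 mm⁴.
Hole (subtracted): ⌀6, A = 28.274 mm², y = 149 mm, Ī = 63.617 mm⁴.
Centroid: ȳ = ΣA·y / ΣA = 135.29 mm.
Transfer each piece to the horizontal axis through the centroid using Ī + A·d² with d = y − 135.29:
  bottom plate: d = -128.29 mm → contributes +34 598 353 mm⁴
  web plate: d = 13.707 mm → contributes +23 673 702 mm⁴
  top plate: d = 155.71 mm → contributes +33 965 440 mm⁴
  hole: d = 13.707 mm → contributes −5375.9 mm⁴
Total I = 92 232 119 mm⁴.

Ix ≈ 9.22 × 10⁷ mm⁴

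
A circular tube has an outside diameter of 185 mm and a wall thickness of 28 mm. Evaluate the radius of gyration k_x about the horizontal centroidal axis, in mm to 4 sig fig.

k_x ≈ 56.38 mm

Break the section into simple shapes (no overlaps), measuring from the bottom-left corner of the bounding box.
Outer circle: ⌀185, A = 26880.3 mm², y = 92.5 mm, Ī = 57 498 539 mm⁴.
Bore (subtracted): ⌀129, A = 13069.8 mm², y = 92.5 mm, Ī = 13 593 420 mm⁴.
By symmetry the centroid is at mid-height, ȳ = 92.5 mm.
All pieces are centred on the horizontal centroidal axis, so I = ΣĪ (holes subtracted) = 43 905 119 mm⁴.
Radius of gyration: k = √(I/A) = √(43 905 119 / 13810.4) = 56.3837 mm.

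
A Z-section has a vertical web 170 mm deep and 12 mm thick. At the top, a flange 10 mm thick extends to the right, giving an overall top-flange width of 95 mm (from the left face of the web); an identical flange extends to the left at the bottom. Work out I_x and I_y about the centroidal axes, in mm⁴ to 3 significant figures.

I_x ≈ 1.56 × 10⁷ mm⁴, I_y ≈ 4.72 × 10⁶ mm⁴

Split into non-overlapping primitives; take the origin at the lower-left of the bounding box.
Web: 12 × 170, A = 2 040 mm², y = 85 mm, Ī = 4 913 000 mm⁴.
Top flange (beyond web): 83 × 10, A = 830 mm², y = 165 mm, Ī = 6916.7 mm⁴.
Bottom flange (beyond web): 83 × 10, A = 830 mm², y = 5 mm, Ī = 6916.7 mm⁴.
Centroid: ȳ = ΣA·y / ΣA = 85 mm.
Transfer each piece to the centroidal x-axis using Ī + A·d² with d = y − 85:
  web: d = 0 mm → contributes +4 913 000 mm⁴
  top flange (beyond web): d = 80 mm → contributes +5 318 917 mm⁴
  bottom flange (beyond web): d = -80 mm → contributes +5 318 917 mm⁴
Total I = 15 550 833 mm⁴.
For the y-axis: x̄ = 89 mm.
Repeating about the centroidal y-axis gives I_y = 4 722 833 mm⁴.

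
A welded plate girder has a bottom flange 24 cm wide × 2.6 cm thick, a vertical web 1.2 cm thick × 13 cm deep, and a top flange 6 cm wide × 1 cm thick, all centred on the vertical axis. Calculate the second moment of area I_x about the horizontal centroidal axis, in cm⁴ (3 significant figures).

Decompose the section into non-overlapping parts with the origin at the bottom-left of its bounding rectangle.
Bottom plate: 24 × 2.6, A = 62.4 cm², y = 1.3 cm, Ī = 35.152 cm⁴.
Web plate: 1.2 × 13, A = 15.6 cm², y = 9.1 cm, Ī = 219.7 cm⁴.
Top plate: 6 × 1, A = 6 cm², y = 16.1 cm, Ī = 0.5 cm⁴.
Centroid: ȳ = ΣA·y / ΣA = 3.8057 cm.
Transfer each piece to the horizontal centroidal axis using Ī + A·d² with d = y − 3.8057:
  bottom plate: d = -2.5057 cm → contributes +426.94 cm⁴
  web plate: d = 5.2943 cm → contributes +656.96 cm⁴
  top plate: d = 12.294 cm → contributes +907.4 cm⁴
Total I = 1991.3 cm⁴.

I_x ≈ 1990 cm⁴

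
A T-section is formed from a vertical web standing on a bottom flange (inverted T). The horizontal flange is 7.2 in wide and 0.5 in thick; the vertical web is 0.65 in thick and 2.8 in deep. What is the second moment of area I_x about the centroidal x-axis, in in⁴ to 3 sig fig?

Split into non-overlapping primitives; take the origin at the lower-left of the bounding box.
Flange: 7.2 × 0.5, A = 3.6 in², y = 0.25 in, Ī = 0.075 in⁴.
Web: 0.65 × 2.8, A = 1.82 in², y = 1.9 in, Ī = 1.1891 in⁴.
Centroid: ȳ = ΣA·y / ΣA = 0.80406 in.
Transfer each piece to the centroidal x-axis using Ī + A·d² with d = y − 0.80406:
  flange: d = -0.55406 in → contributes +1.1801 in⁴
  web: d = 1.0959 in → contributes +3.375 in⁴
Total I = 4.5552 in⁴.

I_x ≈ 4.56 in⁴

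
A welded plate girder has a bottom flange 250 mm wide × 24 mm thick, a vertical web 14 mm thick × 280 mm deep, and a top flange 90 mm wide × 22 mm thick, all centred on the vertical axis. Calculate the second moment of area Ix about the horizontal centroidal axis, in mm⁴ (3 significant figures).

Ix ≈ 1.78 × 10⁸ mm⁴

Treat the section as a set of non-overlapping primitives; coordinates are from the bounding-box lower-left.
Bottom plate: 250 × 24, A = 6 000 mm², y = 12 mm, Ī = 288 000 mm⁴.
Web plate: 14 × 280, A = 3 920 mm², y = 164 mm, Ī = 25 610 667 mm⁴.
Top plate: 90 × 22, A = 1 980 mm², y = 315 mm, Ī = 79 860 mm⁴.
Centroid: ȳ = ΣA·y / ΣA = 112.49 mm.
Transfer each piece to the horizontal centroidal axis using Ī + A·d² with d = y − 112.49:
  bottom plate: d = -100.49 mm → contributes +60 872 273 mm⁴
  web plate: d = 51.514 mm → contributes +36 013 255 mm⁴
  top plate: d = 202.51 mm → contributes +81 283 691 mm⁴
Total I = 178 169 219 mm⁴.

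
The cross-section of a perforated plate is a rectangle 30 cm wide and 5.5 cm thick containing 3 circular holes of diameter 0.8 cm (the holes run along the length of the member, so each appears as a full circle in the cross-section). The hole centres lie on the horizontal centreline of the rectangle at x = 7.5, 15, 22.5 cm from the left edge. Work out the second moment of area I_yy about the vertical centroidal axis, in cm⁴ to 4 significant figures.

I_yy ≈ 1.232 × 10⁴ cm⁴

Break the section into simple shapes (no overlaps), measuring from the bottom-left corner of the bounding box.
Plate: 30 × 5.5, A = 165 cm², x = 15 cm, Ī = 12 375 cm⁴.
Hole 1 (subtracted): ⌀0.8, A = 0.502655 cm², x = 7.5 cm, Ī = 0.0201062 cm⁴.
Hole 2 (subtracted): ⌀0.8, A = 0.502655 cm², x = 15 cm, Ī = 0.0201062 cm⁴.
Hole 3 (subtracted): ⌀0.8, A = 0.502655 cm², x = 22.5 cm, Ī = 0.0201062 cm⁴.
By symmetry the centroid is at mid-width, x̄ = 15 cm.
Transfer each piece to the vertical centroidal axis using Ī + A·d² with d = x − 15:
  plate: d = 0 cm → contributes +12 375 cm⁴
  hole 1: d = -7.5 cm → contributes −28.2944 cm⁴
  hole 2: d = 0 cm → contributes −0.0201062 cm⁴
  hole 3: d = 7.5 cm → contributes −28.2944 cm⁴
Total I = 12318.4 cm⁴.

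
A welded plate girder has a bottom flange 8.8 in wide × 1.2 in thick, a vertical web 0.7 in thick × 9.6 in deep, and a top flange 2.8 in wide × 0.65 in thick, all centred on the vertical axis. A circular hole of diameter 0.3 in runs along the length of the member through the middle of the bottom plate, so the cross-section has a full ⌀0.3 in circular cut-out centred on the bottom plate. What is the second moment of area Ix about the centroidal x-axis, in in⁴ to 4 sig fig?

Ix ≈ 289.0 in⁴

Break the section into simple shapes (no overlaps), measuring from the bottom-left corner of the bounding box.
Bottom plate: 8.8 × 1.2, A = 10.56 in², y = 0.6 in, Ī = 1.2672 in⁴.
Web plate: 0.7 × 9.6, A = 6.72 in², y = 6 in, Ī = 51.6096 in⁴.
Top plate: 2.8 × 0.65, A = 1.82 in², y = 11.125 in, Ī = 0.0640792 in⁴.
Hole (subtracted): ⌀0.3, A = 0.0706858 in², y = 0.6 in, Ī = 0.000397608 in⁴.
Centroid: ȳ = ΣA·y / ΣA = 3.51358 in.
Transfer each piece to the centroidal x-axis using Ī + A·d² with d = y − 3.51358:
  bottom plate: d = -2.91358 in → contributes +90.9107 in⁴
  web plate: d = 2.48642 in → contributes +93.1544 in⁴
  top plate: d = 7.61142 in → contributes +105.503 in⁴
  hole: d = -2.91358 in → contributes −0.600448 in⁴
Total I = 288.968 in⁴.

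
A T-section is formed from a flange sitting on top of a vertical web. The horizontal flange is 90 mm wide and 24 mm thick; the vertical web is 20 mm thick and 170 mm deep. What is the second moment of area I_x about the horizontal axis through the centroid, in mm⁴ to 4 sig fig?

I_x ≈ 2.072 × 10⁷ mm⁴

Break the section into simple shapes (no overlaps), measuring from the bottom-left corner of the bounding box.
Flange: 90 × 24, A = 2 160 mm², y = 182 mm, Ī = 103 680 mm⁴.
Web: 20 × 170, A = 3 400 mm², y = 85 mm, Ī = 8 188 333 mm⁴.
Centroid: ȳ = ΣA·y / ΣA = 122.683 mm.
Transfer each piece to the horizontal axis through the centroid using Ī + A·d² with d = y − 122.683:
  flange: d = 59.3165 mm → contributes +7 703 538 mm⁴
  web: d = -37.6835 mm → contributes +13 016 478 mm⁴
Total I = 20 720 016 mm⁴.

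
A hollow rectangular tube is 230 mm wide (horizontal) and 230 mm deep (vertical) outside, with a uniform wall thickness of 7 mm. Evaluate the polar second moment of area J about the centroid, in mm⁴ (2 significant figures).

Split into non-overlapping primitives; take the origin at the lower-left of the bounding box.
Outer rectangle: 230 × 230, A = 52 900 mm², y = 115 mm, Ī = 233 200 833 mm⁴.
Inner void (subtracted): 216 × 216, A = 46 656 mm², y = 115 mm, Ī = 181 398 528 mm⁴.
By symmetry the centroid is at mid-height, ȳ = 115 mm.
All pieces are centred on the centroidal x-axis, so I = ΣĪ (holes subtracted) = 51 802 305 mm⁴.
Repeating about the centroidal y-axis gives I_y = 51 802 305 mm⁴.
Polar second moment: J = I_x + I_y = 103 604 611 mm⁴.

J ≈ 1.0 × 10⁸ mm⁴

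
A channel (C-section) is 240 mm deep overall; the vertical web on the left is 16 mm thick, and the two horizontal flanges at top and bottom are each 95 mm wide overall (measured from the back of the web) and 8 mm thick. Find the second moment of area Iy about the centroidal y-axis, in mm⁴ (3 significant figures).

Split into non-overlapping primitives; take the origin at the lower-left of the bounding box.
Web: 16 × 240, A = 3 840 mm², x = 8 mm, Ī = 81 920 mm⁴.
Top flange (beyond web): 79 × 8, A = 632 mm², x = 55.5 mm, Ī = 328 693 mm⁴.
Bottom flange (beyond web): 79 × 8, A = 632 mm², x = 55.5 mm, Ī = 328 693 mm⁴.
Centroid: x̄ = ΣA·x / ΣA = 19.763 mm.
Transfer each piece to the centroidal y-axis using Ī + A·d² with d = x − 19.763:
  web: d = -11.763 mm → contributes +613 283 mm⁴
  top flange (beyond web): d = 35.737 mm → contributes +1 135 826 mm⁴
  bottom flange (beyond web): d = 35.737 mm → contributes +1 135 826 mm⁴
Total I = 2 884 935 mm⁴.

Iy ≈ 2.88 × 10⁶ mm⁴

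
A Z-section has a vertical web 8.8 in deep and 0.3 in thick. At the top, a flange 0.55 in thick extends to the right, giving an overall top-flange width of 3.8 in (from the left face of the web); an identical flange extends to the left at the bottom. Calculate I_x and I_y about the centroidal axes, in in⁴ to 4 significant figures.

Split into non-overlapping primitives; take the origin at the lower-left of the bounding box.
Web: 0.3 × 8.8, A = 2.64 in², y = 4.4 in, Ī = 17.0368 in⁴.
Top flange (beyond web): 3.5 × 0.55, A = 1.925 in², y = 8.525 in, Ī = 0.048526 in⁴.
Bottom flange (beyond web): 3.5 × 0.55, A = 1.925 in², y = 0.275 in, Ī = 0.048526 in⁴.
Centroid: ȳ = ΣA·y / ΣA = 4.4 in.
Transfer each piece to the centroidal x-axis using Ī + A·d² with d = y − 4.4:
  web: d = 0 in → contributes +17.0368 in⁴
  top flange (beyond web): d = 4.125 in → contributes +32.8036 in⁴
  bottom flange (beyond web): d = -4.125 in → contributes +32.8036 in⁴
Total I = 82.644 in⁴.
For the y-axis: x̄ = 3.65 in.
Repeating about the centroidal y-axis gives I_y = 17.8485 in⁴.

I_x ≈ 82.64 in⁴, I_y ≈ 17.85 in⁴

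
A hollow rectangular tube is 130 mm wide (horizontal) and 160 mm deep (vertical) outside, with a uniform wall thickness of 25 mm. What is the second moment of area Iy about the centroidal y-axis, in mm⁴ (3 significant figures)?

Iy ≈ 2.46 × 10⁷ mm⁴

Break the section into simple shapes (no overlaps), measuring from the bottom-left corner of the bounding box.
Outer rectangle: 130 × 160, A = 20 800 mm², x = 65 mm, Ī = 29 293 333 mm⁴.
Inner void (subtracted): 80 × 110, A = 8 800 mm², x = 65 mm, Ī = 4 693 333 mm⁴.
By symmetry the centroid is at mid-width, x̄ = 65 mm.
All pieces are centred on the centroidal y-axis, so I = ΣĪ (holes subtracted) = 24 600 000 mm⁴.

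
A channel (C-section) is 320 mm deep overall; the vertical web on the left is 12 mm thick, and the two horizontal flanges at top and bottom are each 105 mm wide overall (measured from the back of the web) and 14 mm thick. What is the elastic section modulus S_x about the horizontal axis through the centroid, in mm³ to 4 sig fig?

S_x ≈ 5.860 × 10⁵ mm³

Break the section into simple shapes (no overlaps), measuring from the bottom-left corner of the bounding box.
Web: 12 × 320, A = 3 840 mm², y = 160 mm, Ī = 32 768 000 mm⁴.
Top flange (beyond web): 93 × 14, A = 1 302 mm², y = 313 mm, Ī = 21 266 mm⁴.
Bottom flange (beyond web): 93 × 14, A = 1 302 mm², y = 7 mm, Ī = 21 266 mm⁴.
By symmetry the centroid is at mid-height, ȳ = 160 mm.
Transfer each piece to the horizontal axis through the centroid using Ī + A·d² with d = y − 160:
  web: d = 0 mm → contributes +32 768 000 mm⁴
  top flange (beyond web): d = 153 mm → contributes +30 499 784 mm⁴
  bottom flange (beyond web): d = -153 mm → contributes +30 499 784 mm⁴
Total I = 93 767 568 mm⁴.
Extreme fibre distance c = 160 mm; S = I/c = 586 047 mm³.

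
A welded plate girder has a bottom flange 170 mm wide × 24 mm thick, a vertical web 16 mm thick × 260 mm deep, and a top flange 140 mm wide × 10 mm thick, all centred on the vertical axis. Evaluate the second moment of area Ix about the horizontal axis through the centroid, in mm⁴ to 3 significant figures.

Ix ≈ 1.16 × 10⁸ mm⁴

Break the section into simple shapes (no overlaps), measuring from the bottom-left corner of the bounding box.
Bottom plate: 170 × 24, A = 4 080 mm², y = 12 mm, Ī = 195 840 mm⁴.
Web plate: 16 × 260, A = 4 160 mm², y = 154 mm, Ī = 23 434 667 mm⁴.
Top plate: 140 × 10, A = 1 400 mm², y = 289 mm, Ī = 11 667 mm⁴.
Centroid: ȳ = ΣA·y / ΣA = 113.51 mm.
Transfer each piece to the horizontal axis through the centroid using Ī + A·d² with d = y − 113.51:
  bottom plate: d = -101.51 mm → contributes +42 234 175 mm⁴
  web plate: d = 40.494 mm → contributes +30 256 010 mm⁴
  top plate: d = 175.49 mm → contributes +43 128 958 mm⁴
Total I = 115 619 143 mm⁴.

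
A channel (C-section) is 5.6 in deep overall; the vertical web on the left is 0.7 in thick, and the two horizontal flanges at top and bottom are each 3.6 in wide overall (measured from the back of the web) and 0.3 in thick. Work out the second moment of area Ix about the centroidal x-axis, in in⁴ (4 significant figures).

Decompose the section into non-overlapping parts with the origin at the bottom-left of its bounding rectangle.
Web: 0.7 × 5.6, A = 3.92 in², y = 2.8 in, Ī = 10.2443 in⁴.
Top flange (beyond web): 2.9 × 0.3, A = 0.87 in², y = 5.45 in, Ī = 0.006525 in⁴.
Bottom flange (beyond web): 2.9 × 0.3, A = 0.87 in², y = 0.15 in, Ī = 0.006525 in⁴.
By symmetry the centroid is at mid-height, ȳ = 2.8 in.
Transfer each piece to the centroidal x-axis using Ī + A·d² with d = y − 2.8:
  web: d = 0 in → contributes +10.2443 in⁴
  top flange (beyond web): d = 2.65 in → contributes +6.1161 in⁴
  bottom flange (beyond web): d = -2.65 in → contributes +6.1161 in⁴
Total I = 22.4765 in⁴.

Ix ≈ 22.48 in⁴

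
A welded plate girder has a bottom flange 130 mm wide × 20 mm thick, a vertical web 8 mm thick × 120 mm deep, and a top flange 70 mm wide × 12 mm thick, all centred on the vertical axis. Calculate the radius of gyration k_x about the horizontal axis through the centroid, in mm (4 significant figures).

Break the section into simple shapes (no overlaps), measuring from the bottom-left corner of the bounding box.
Bottom plate: 130 × 20, A = 2 600 mm², y = 10 mm, Ī = 86666.7 mm⁴.
Web plate: 8 × 120, A = 960 mm², y = 80 mm, Ī = 1 152 000 mm⁴.
Top plate: 70 × 12, A = 840 mm², y = 146 mm, Ī = 10 080 mm⁴.
Centroid: ȳ = ΣA·y / ΣA = 51.2364 mm.
Transfer each piece to the horizontal axis through the centroid using Ī + A·d² with d = y − 51.2364:
  bottom plate: d = -41.2364 mm → contributes +4 507 805 mm⁴
  web plate: d = 28.7636 mm → contributes +1 946 253 mm⁴
  top plate: d = 94.7636 mm → contributes +7 553 403 mm⁴
Total I = 14 007 461 mm⁴.
Radius of gyration: k = √(I/A) = √(14 007 461 / 4 400) = 56.4226 mm.

k_x ≈ 56.42 mm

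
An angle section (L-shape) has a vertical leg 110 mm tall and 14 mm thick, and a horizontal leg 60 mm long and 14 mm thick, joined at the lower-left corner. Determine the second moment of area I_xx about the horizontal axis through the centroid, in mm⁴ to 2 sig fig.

I_xx ≈ 2.6 × 10⁶ mm⁴

Break the section into simple shapes (no overlaps), measuring from the bottom-left corner of the bounding box.
Vertical leg: 14 × 110, A = 1 540 mm², y = 55 mm, Ī = 1 552 833 mm⁴.
Horizontal leg (remainder): 46 × 14, A = 644 mm², y = 7 mm, Ī = 10 519 mm⁴.
Centroid: ȳ = ΣA·y / ΣA = 40.85 mm.
Transfer each piece to the horizontal axis through the centroid using Ī + A·d² with d = y − 40.85:
  vertical leg: d = 14.15 mm → contributes +1 861 344 mm⁴
  horizontal leg (remainder): d = -33.85 mm → contributes +748 261 mm⁴
Total I = 2 609 604 mm⁴.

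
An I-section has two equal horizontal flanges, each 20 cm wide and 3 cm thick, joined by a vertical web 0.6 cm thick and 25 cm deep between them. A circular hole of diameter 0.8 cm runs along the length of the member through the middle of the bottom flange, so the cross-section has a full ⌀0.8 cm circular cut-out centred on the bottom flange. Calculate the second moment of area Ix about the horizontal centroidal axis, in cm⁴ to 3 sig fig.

Ix ≈ 2.43 × 10⁴ cm⁴

Split into non-overlapping primitives; take the origin at the lower-left of the bounding box.
Bottom flange: 20 × 3, A = 60 cm², y = 1.5 cm, Ī = 45 cm⁴.
Web: 0.6 × 25, A = 15 cm², y = 15.5 cm, Ī = 781.25 cm⁴.
Top flange: 20 × 3, A = 60 cm², y = 29.5 cm, Ī = 45 cm⁴.
Hole (subtracted): ⌀0.8, A = 0.50265 cm², y = 1.5 cm, Ī = 0.020106 cm⁴.
Centroid: ȳ = ΣA·y / ΣA = 15.552 cm.
Transfer each piece to the horizontal centroidal axis using Ī + A·d² with d = y − 15.552:
  bottom flange: d = -14.052 cm → contributes +11 893 cm⁴
  web: d = -0.052322 cm → contributes +781.29 cm⁴
  top flange: d = 13.948 cm → contributes +11 717 cm⁴
  hole: d = -14.052 cm → contributes −99.278 cm⁴
Total I = 24 292 cm⁴.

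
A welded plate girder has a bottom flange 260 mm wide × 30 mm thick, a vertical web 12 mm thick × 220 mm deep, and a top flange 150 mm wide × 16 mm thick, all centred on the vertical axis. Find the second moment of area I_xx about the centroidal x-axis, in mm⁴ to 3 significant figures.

I_xx ≈ 1.29 × 10⁸ mm⁴

Treat the section as a set of non-overlapping primitives; coordinates are from the bounding-box lower-left.
Bottom plate: 260 × 30, A = 7 800 mm², y = 15 mm, Ī = 585 000 mm⁴.
Web plate: 12 × 220, A = 2 640 mm², y = 140 mm, Ī = 10 648 000 mm⁴.
Top plate: 150 × 16, A = 2 400 mm², y = 258 mm, Ī = 51 200 mm⁴.
Centroid: ȳ = ΣA·y / ΣA = 86.121 mm.
Transfer each piece to the centroidal x-axis using Ī + A·d² with d = y − 86.121:
  bottom plate: d = -71.121 mm → contributes +40 039 483 mm⁴
  web plate: d = 53.879 mm → contributes +18 311 638 mm⁴
  top plate: d = 171.88 mm → contributes +70 952 529 mm⁴
Total I = 129 303 650 mm⁴.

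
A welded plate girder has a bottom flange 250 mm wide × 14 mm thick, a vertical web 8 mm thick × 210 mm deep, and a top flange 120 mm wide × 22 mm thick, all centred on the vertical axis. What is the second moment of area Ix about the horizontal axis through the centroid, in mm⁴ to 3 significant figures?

Ix ≈ 8.48 × 10⁷ mm⁴

Decompose the section into non-overlapping parts with the origin at the bottom-left of its bounding rectangle.
Bottom plate: 250 × 14, A = 3 500 mm², y = 7 mm, Ī = 57 167 mm⁴.
Web plate: 8 × 210, A = 1 680 mm², y = 119 mm, Ī = 6 174 000 mm⁴.
Top plate: 120 × 22, A = 2 640 mm², y = 235 mm, Ī = 106 480 mm⁴.
Centroid: ȳ = ΣA·y / ΣA = 108.03 mm.
Transfer each piece to the horizontal axis through the centroid using Ī + A·d² with d = y − 108.03:
  bottom plate: d = -101.03 mm → contributes +35 784 177 mm⁴
  web plate: d = 10.967 mm → contributes +6 376 053 mm⁴
  top plate: d = 126.97 mm → contributes +42 664 748 mm⁴
Total I = 84 824 978 mm⁴.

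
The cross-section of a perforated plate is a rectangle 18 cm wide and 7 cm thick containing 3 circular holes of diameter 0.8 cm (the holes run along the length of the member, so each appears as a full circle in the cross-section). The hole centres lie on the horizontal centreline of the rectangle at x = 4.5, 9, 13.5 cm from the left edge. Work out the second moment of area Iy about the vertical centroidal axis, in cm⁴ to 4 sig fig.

Iy ≈ 3382 cm⁴

Decompose the section into non-overlapping parts with the origin at the bottom-left of its bounding rectangle.
Plate: 18 × 7, A = 126 cm², x = 9 cm, Ī = 3 402 cm⁴.
Hole 1 (subtracted): ⌀0.8, A = 0.502655 cm², x = 4.5 cm, Ī = 0.0201062 cm⁴.
Hole 2 (subtracted): ⌀0.8, A = 0.502655 cm², x = 9 cm, Ī = 0.0201062 cm⁴.
Hole 3 (subtracted): ⌀0.8, A = 0.502655 cm², x = 13.5 cm, Ī = 0.0201062 cm⁴.
By symmetry the centroid is at mid-width, x̄ = 9 cm.
Transfer each piece to the vertical centroidal axis using Ī + A·d² with d = x − 9:
  plate: d = 0 cm → contributes +3 402 cm⁴
  hole 1: d = -4.5 cm → contributes −10.1989 cm⁴
  hole 2: d = 0 cm → contributes −0.0201062 cm⁴
  hole 3: d = 4.5 cm → contributes −10.1989 cm⁴
Total I = 3381.58 cm⁴.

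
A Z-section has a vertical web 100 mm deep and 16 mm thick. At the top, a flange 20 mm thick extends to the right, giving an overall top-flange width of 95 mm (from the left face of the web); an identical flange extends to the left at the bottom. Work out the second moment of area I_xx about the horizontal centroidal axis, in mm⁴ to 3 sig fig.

I_xx ≈ 6.49 × 10⁶ mm⁴

Treat the section as a set of non-overlapping primitives; coordinates are from the bounding-box lower-left.
Web: 16 × 100, A = 1 600 mm², y = 50 mm, Ī = 1 333 333 mm⁴.
Top flange (beyond web): 79 × 20, A = 1 580 mm², y = 90 mm, Ī = 52 667 mm⁴.
Bottom flange (beyond web): 79 × 20, A = 1 580 mm², y = 10 mm, Ī = 52 667 mm⁴.
Centroid: ȳ = ΣA·y / ΣA = 50 mm.
Transfer each piece to the horizontal centroidal axis using Ī + A·d² with d = y − 50:
  web: d = 0 mm → contributes +1 333 333 mm⁴
  top flange (beyond web): d = 40 mm → contributes +2 580 667 mm⁴
  bottom flange (beyond web): d = -40 mm → contributes +2 580 667 mm⁴
Total I = 6 494 667 mm⁴.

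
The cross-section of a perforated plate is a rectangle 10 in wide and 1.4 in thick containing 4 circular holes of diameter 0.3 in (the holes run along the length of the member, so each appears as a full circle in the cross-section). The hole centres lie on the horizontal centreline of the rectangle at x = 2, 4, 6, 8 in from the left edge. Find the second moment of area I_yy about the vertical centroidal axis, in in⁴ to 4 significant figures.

Decompose the section into non-overlapping parts with the origin at the bottom-left of its bounding rectangle.
Plate: 10 × 1.4, A = 14 in², x = 5 in, Ī = 116.667 in⁴.
Hole 1 (subtracted): ⌀0.3, A = 0.0706858 in², x = 2 in, Ī = 0.000397608 in⁴.
Hole 2 (subtracted): ⌀0.3, A = 0.0706858 in², x = 4 in, Ī = 0.000397608 in⁴.
Hole 3 (subtracted): ⌀0.3, A = 0.0706858 in², x = 6 in, Ī = 0.000397608 in⁴.
Hole 4 (subtracted): ⌀0.3, A = 0.0706858 in², x = 8 in, Ī = 0.000397608 in⁴.
By symmetry the centroid is at mid-width, x̄ = 5 in.
Transfer each piece to the vertical centroidal axis using Ī + A·d² with d = x − 5:
  plate: d = 0 in → contributes +116.667 in⁴
  hole 1: d = -3 in → contributes −0.63657 in⁴
  hole 2: d = -1 in → contributes −0.0710834 in⁴
  hole 3: d = 1 in → contributes −0.0710834 in⁴
  hole 4: d = 3 in → contributes −0.63657 in⁴
Total I = 115.251 in⁴.

I_yy ≈ 115.3 in⁴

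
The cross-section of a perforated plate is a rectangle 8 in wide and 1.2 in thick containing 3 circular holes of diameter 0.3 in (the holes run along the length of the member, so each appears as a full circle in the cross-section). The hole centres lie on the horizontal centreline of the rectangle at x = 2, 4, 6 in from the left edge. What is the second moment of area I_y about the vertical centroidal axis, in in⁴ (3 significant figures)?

Break the section into simple shapes (no overlaps), measuring from the bottom-left corner of the bounding box.
Plate: 8 × 1.2, A = 9.6 in², x = 4 in, Ī = 51.2 in⁴.
Hole 1 (subtracted): ⌀0.3, A = 0.070686 in², x = 2 in, Ī = 0.00039761 in⁴.
Hole 2 (subtracted): ⌀0.3, A = 0.070686 in², x = 4 in, Ī = 0.00039761 in⁴.
Hole 3 (subtracted): ⌀0.3, A = 0.070686 in², x = 6 in, Ī = 0.00039761 in⁴.
By symmetry the centroid is at mid-width, x̄ = 4 in.
Transfer each piece to the vertical centroidal axis using Ī + A·d² with d = x − 4:
  plate: d = 0 in → contributes +51.2 in⁴
  hole 1: d = -2 in → contributes −0.28314 in⁴
  hole 2: d = 0 in → contributes −0.00039761 in⁴
  hole 3: d = 2 in → contributes −0.28314 in⁴
Total I = 50.633 in⁴.

I_y ≈ 50.6 in⁴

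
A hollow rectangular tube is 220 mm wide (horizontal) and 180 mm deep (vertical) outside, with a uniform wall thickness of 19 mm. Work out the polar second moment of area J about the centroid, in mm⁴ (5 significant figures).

J ≈ 1.5188 × 10⁸ mm⁴

Decompose the section into non-overlapping parts with the origin at the bottom-left of its bounding rectangle.
Outer rectangle: 220 × 180, A = 39 600 mm², y = 90 mm, Ī = 106 920 000 mm⁴.
Inner void (subtracted): 182 × 142, A = 25 844 mm², y = 90 mm, Ī = 43 426 535 mm⁴.
By symmetry the centroid is at mid-height, ȳ = 90 mm.
All pieces are centred on the centroidal x-axis, so I = ΣĪ (holes subtracted) = 63 493 465 mm⁴.
Repeating about the centroidal y-axis gives I_y = 88 381 945 mm⁴.
Polar second moment: J = I_x + I_y = 151 875 411 mm⁴.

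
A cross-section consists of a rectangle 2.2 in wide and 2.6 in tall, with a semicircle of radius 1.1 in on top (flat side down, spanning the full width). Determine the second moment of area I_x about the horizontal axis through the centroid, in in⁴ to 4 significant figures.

I_x ≈ 7.837 in⁴

Decompose the section into non-overlapping parts with the origin at the bottom-left of its bounding rectangle.
Rectangular body: 2.2 × 2.6, A = 5.72 in², y = 1.3 in, Ī = 3.22227 in⁴.
Semicircular cap: semicircle r = 1.1, A = 1.90066 in², y = 3.06685 in, Ī = 0.160695 in⁴.
Centroid: ȳ = ΣA·y / ΣA = 1.74067 in.
Transfer each piece to the horizontal axis through the centroid using Ī + A·d² with d = y − 1.74067:
  rectangular body: d = -0.44067 in → contributes +4.33303 in⁴
  semicircular cap: d = 1.32618 in → contributes +3.50352 in⁴
Total I = 7.83655 in⁴.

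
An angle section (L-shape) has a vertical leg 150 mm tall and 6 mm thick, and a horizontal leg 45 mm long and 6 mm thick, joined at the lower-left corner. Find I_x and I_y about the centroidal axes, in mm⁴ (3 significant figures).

I_x ≈ 2.65 × 10⁶ mm⁴, I_y ≈ 1.26 × 10⁵ mm⁴

Treat the section as a set of non-overlapping primitives; coordinates are from the bounding-box lower-left.
Vertical leg: 6 × 150, A = 900 mm², y = 75 mm, Ī = 1 687 500 mm⁴.
Horizontal leg (remainder): 39 × 6, A = 234 mm², y = 3 mm, Ī = 702 mm⁴.
Centroid: ȳ = ΣA·y / ΣA = 60.143 mm.
Transfer each piece to the centroidal x-axis using Ī + A·d² with d = y − 60.143:
  vertical leg: d = 14.857 mm → contributes +1 886 161 mm⁴
  horizontal leg (remainder): d = -57.143 mm → contributes +764 784 mm⁴
Total I = 2 650 945 mm⁴.
For the y-axis: x̄ = 7.6429 mm.
Repeating about the centroidal y-axis gives I_y = 126 377 mm⁴.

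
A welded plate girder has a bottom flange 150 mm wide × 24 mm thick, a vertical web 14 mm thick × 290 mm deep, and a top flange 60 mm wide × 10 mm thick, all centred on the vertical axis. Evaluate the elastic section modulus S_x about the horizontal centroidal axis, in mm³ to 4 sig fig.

Break the section into simple shapes (no overlaps), measuring from the bottom-left corner of the bounding box.
Bottom plate: 150 × 24, A = 3 600 mm², y = 12 mm, Ī = 172 800 mm⁴.
Web plate: 14 × 290, A = 4 060 mm², y = 169 mm, Ī = 28 453 833 mm⁴.
Top plate: 60 × 10, A = 600 mm², y = 319 mm, Ī = 5 000 mm⁴.
Centroid: ȳ = ΣA·y / ΣA = 111.47 mm.
Transfer each piece to the horizontal centroidal axis using Ī + A·d² with d = y − 111.47:
  bottom plate: d = -99.4697 mm → contributes +35 792 020 mm⁴
  web plate: d = 57.5303 mm → contributes +41 891 343 mm⁴
  top plate: d = 207.53 mm → contributes +25 846 287 mm⁴
Total I = 103 529 651 mm⁴.
Extreme fibre distance c = 212.53 mm; S = I/c = 487 129 mm³.

S_x ≈ 4.871 × 10⁵ mm³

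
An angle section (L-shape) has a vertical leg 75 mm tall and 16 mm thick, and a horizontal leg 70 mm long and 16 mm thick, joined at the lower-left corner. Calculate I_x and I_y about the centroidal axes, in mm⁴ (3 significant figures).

Treat the section as a set of non-overlapping primitives; coordinates are from the bounding-box lower-left.
Vertical leg: 16 × 75, A = 1 200 mm², y = 37.5 mm, Ī = 562 500 mm⁴.
Horizontal leg (remainder): 54 × 16, A = 864 mm², y = 8 mm, Ī = 18 432 mm⁴.
Centroid: ȳ = ΣA·y / ΣA = 25.151 mm.
Transfer each piece to the centroidal x-axis using Ī + A·d² with d = y − 25.151:
  vertical leg: d = 12.349 mm → contributes +745 493 mm⁴
  horizontal leg (remainder): d = -17.151 mm → contributes +272 588 mm⁴
Total I = 1 018 081 mm⁴.
For the y-axis: x̄ = 22.651 mm.
Repeating about the centroidal y-axis gives I_y = 850 901 mm⁴.

I_x ≈ 1.02 × 10⁶ mm⁴, I_y ≈ 8.51 × 10⁵ mm⁴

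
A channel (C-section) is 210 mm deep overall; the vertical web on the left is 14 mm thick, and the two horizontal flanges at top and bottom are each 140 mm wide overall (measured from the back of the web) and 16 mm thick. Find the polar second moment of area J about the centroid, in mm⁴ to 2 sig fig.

Decompose the section into non-overlapping parts with the origin at the bottom-left of its bounding rectangle.
Web: 14 × 210, A = 2 940 mm², y = 105 mm, Ī = 10 804 500 mm⁴.
Top flange (beyond web): 126 × 16, A = 2 016 mm², y = 202 mm, Ī = 43 008 mm⁴.
Bottom flange (beyond web): 126 × 16, A = 2 016 mm², y = 8 mm, Ī = 43 008 mm⁴.
By symmetry the centroid is at mid-height, ȳ = 105 mm.
Transfer each piece to the centroidal x-axis using Ī + A·d² with d = y − 105:
  web: d = 0 mm → contributes +10 804 500 mm⁴
  top flange (beyond web): d = 97 mm → contributes +19 011 552 mm⁴
  bottom flange (beyond web): d = -97 mm → contributes +19 011 552 mm⁴
Total I = 48 827 604 mm⁴.
For the y-axis: x̄ = 47.48 mm.
Repeating about the centroidal y-axis gives I_y = 13 713 537 mm⁴.
Polar second moment: J = I_x + I_y = 62 541 141 mm⁴.

J ≈ 6.3 × 10⁷ mm⁴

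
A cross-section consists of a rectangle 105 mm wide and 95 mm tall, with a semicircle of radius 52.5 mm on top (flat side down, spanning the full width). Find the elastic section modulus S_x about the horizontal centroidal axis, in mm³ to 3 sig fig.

Split into non-overlapping primitives; take the origin at the lower-left of the bounding box.
Rectangular body: 105 × 95, A = 9 975 mm², y = 47.5 mm, Ī = 7 502 031 mm⁴.
Semicircular cap: semicircle r = 52.5, A = 4329.5 mm², y = 117.28 mm, Ī = 833 814 mm⁴.
Centroid: ȳ = ΣA·y / ΣA = 68.621 mm.
Transfer each piece to the horizontal centroidal axis using Ī + A·d² with d = y − 68.621:
  rectangular body: d = -21.121 mm → contributes +11 951 694 mm⁴
  semicircular cap: d = 48.661 mm → contributes +11 085 646 mm⁴
Total I = 23 037 340 mm⁴.
Extreme fibre distance c = 78.879 mm; S = I/c = 292 058 mm³.

S_x ≈ 2.92 × 10⁵ mm³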